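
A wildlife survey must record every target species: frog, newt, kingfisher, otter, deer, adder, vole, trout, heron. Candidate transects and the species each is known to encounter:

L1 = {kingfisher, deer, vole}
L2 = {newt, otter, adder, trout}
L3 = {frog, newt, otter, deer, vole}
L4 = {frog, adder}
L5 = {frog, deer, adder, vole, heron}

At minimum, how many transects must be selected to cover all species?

3

L1, L2, L5 together cover {frog, newt, kingfisher, otter, deer, adder, vole, trout, heron} — every species.
No 2 of the 5 transects cover everything (all 10 pairs fall short), so 3 is minimum.
Greedy (largest uncovered first) would take L3, L2, L1, L5 — 4 transects — but 3 suffice.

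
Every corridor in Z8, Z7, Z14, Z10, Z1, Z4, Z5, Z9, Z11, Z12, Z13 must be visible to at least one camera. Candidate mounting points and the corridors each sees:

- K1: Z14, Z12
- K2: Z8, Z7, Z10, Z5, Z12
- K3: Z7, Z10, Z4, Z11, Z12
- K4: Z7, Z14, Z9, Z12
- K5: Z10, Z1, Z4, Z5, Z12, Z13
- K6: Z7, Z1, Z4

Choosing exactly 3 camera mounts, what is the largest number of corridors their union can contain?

Choosing K2, K4, K5 covers {Z8, Z7, Z14, Z10, Z1, Z4, Z5, Z9, Z12, Z13} — 10 corridors.
No choice of 3 camera mounts does better; here Z11 is left uncovered.

10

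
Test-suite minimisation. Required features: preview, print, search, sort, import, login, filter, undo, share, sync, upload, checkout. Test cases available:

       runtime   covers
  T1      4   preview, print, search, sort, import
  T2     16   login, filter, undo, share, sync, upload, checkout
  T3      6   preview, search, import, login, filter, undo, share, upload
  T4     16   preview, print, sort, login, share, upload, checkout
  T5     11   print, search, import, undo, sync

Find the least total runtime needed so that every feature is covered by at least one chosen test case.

T1, T2 cover every feature at runtime 4 + 16 = 20.
Any cover uses at least 2 test cases; among all covering selections none totals below 20.

20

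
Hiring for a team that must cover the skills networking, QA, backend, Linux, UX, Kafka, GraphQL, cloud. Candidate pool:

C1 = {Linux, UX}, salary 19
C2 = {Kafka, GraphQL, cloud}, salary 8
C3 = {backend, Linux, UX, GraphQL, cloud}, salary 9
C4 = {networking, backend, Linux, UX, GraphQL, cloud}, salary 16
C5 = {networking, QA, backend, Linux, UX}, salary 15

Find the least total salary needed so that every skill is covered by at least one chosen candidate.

23

C2, C5 cover every skill at salary 8 + 15 = 23.
Any cover uses at least 2 candidates; among all covering selections none totals below 23.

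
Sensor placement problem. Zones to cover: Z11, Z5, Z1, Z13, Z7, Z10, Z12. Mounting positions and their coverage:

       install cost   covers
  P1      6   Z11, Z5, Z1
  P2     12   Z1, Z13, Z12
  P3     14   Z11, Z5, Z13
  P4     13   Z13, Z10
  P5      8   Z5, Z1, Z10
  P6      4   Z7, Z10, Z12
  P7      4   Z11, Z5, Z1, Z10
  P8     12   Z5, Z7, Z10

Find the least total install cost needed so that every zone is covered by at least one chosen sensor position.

P2, P6, P7 cover every zone at install cost 12 + 4 + 4 = 20.
Any cover uses at least 3 sensor positions; among all covering selections none totals below 20.

20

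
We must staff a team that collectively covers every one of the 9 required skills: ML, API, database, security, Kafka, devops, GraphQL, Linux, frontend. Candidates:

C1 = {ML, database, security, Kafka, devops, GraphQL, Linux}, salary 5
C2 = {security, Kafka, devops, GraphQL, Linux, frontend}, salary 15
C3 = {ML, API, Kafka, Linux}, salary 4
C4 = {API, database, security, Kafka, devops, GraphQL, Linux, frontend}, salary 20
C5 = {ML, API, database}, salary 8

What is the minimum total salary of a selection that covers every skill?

C2, C5 cover every skill at salary 15 + 8 = 23.
Any cover uses at least 2 candidates; among all covering selections none totals below 23.
Greedy by coverage-per-salary would pick C1, C3, C2 for 24 — worse than the optimum 23.

23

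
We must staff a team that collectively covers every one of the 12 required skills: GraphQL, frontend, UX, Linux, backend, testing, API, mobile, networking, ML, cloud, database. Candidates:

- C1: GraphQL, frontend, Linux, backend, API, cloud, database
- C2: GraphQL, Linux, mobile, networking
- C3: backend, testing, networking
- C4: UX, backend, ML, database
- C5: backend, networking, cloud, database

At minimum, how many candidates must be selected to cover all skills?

C1, C2, C3, C4 together cover {GraphQL, frontend, UX, Linux, backend, testing, API, mobile, networking, ML, cloud, database} — every skill.
No 3 of the 5 candidates cover everything (all 10 triples fall short), so 4 is minimum.

4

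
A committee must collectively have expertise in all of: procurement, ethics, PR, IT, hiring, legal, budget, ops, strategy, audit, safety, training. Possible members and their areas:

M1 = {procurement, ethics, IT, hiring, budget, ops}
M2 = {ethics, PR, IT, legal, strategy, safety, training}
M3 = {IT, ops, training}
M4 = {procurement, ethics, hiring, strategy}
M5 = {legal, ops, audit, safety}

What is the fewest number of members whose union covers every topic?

3

M1, M2, M5 together cover {procurement, ethics, PR, IT, hiring, legal, budget, ops, strategy, audit, safety, training} — every topic.
No 2 of the 5 members cover everything (all 10 pairs fall short), so 3 is minimum.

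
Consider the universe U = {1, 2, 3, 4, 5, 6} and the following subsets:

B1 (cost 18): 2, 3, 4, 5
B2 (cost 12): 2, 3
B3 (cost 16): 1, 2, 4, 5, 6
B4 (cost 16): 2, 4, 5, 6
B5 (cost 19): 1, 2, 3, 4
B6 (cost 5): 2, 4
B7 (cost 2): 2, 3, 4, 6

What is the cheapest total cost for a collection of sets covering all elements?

B3, B7 cover every element at cost 16 + 2 = 18.
Any cover uses at least 2 sets; among all covering selections none totals below 18.

18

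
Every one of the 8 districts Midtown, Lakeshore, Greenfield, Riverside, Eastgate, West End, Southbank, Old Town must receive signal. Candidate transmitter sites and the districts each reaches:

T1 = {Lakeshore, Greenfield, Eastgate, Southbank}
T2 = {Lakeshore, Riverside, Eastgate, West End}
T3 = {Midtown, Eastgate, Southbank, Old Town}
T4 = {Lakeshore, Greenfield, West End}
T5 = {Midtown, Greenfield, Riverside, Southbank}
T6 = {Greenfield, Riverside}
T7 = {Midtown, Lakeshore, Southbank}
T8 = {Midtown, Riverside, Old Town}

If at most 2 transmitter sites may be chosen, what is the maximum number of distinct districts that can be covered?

7

Choosing T1, T8 covers {Midtown, Lakeshore, Greenfield, Riverside, Eastgate, Southbank, Old Town} — 7 districts.
No choice of 2 transmitter sites does better; here West End is left uncovered.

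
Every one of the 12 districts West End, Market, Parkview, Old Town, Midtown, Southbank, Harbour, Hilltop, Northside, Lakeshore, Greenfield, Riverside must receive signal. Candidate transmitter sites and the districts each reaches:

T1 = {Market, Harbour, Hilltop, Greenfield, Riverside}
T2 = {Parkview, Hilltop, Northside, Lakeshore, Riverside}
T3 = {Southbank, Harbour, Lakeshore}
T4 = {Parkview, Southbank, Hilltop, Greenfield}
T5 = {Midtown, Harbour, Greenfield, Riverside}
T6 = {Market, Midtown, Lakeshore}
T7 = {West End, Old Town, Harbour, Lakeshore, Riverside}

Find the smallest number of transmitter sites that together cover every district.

T2, T4, T6, T7 together cover {West End, Market, Parkview, Old Town, Midtown, Southbank, Harbour, Hilltop, Northside, Lakeshore, Greenfield, Riverside} — every district.
No 3 of the 7 transmitter sites cover everything (all 35 triples fall short), so 4 is minimum.
Greedy (largest uncovered first) would take T1, T2, T7, T3, T5 — 5 transmitter sites — but 4 suffice.

4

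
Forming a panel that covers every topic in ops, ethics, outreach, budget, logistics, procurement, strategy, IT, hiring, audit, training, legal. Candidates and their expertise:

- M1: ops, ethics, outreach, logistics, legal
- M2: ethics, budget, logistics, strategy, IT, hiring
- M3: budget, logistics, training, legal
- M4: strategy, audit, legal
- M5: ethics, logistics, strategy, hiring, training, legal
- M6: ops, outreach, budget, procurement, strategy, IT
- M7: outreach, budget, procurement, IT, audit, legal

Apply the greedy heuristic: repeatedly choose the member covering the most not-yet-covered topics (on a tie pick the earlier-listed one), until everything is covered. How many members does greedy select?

Pick 1: M2 covers 6 new topics (ethics, budget, logistics, strategy, IT, hiring).
Pick 2: M7 covers 4 new topics (outreach, procurement, audit, legal).
Pick 3: M1 covers 1 new topics (ops).
Pick 4: M3 covers 1 new topics (training).
Greedy uses 4 members. (The true minimum is 3.)

4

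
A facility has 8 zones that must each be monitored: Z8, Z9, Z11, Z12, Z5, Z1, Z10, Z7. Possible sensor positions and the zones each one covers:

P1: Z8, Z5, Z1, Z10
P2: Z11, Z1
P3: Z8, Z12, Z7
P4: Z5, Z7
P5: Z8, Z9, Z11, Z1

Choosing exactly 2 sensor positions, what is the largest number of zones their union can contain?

6

Choosing P1, P3 covers {Z8, Z12, Z5, Z1, Z10, Z7} — 6 zones.
No choice of 2 sensor positions does better; here Z9, Z11 are left uncovered.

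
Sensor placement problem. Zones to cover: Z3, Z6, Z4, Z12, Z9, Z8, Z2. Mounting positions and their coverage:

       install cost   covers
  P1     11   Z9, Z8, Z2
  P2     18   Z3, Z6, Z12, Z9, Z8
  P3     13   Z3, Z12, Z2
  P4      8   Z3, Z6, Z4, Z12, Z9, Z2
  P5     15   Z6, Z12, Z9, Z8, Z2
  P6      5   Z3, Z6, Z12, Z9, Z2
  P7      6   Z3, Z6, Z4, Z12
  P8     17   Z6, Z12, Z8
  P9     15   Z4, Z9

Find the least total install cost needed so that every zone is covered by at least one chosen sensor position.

17

P1, P7 cover every zone at install cost 11 + 6 = 17.
Any cover uses at least 2 sensor positions; among all covering selections none totals below 17.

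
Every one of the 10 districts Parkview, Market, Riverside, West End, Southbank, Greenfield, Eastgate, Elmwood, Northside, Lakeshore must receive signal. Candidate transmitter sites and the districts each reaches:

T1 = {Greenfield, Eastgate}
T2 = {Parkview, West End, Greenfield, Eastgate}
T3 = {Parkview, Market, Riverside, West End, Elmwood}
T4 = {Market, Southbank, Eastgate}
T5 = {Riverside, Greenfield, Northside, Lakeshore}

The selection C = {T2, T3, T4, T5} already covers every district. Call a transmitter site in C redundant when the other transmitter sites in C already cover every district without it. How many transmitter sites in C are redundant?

Drop T2: the rest still cover every district — redundant.
Drop T3: Elmwood uncovered — not redundant.
Drop T4: Southbank uncovered — not redundant.
Drop T5: Northside, Lakeshore uncovered — not redundant.
1 redundant: T2.

1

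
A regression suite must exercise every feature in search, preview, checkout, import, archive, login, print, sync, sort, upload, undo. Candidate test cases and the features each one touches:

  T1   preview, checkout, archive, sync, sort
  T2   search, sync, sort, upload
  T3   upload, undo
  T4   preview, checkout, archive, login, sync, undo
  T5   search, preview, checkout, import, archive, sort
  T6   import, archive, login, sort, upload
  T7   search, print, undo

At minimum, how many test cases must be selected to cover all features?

3

T1, T6, T7 together cover {search, preview, checkout, import, archive, login, print, sync, sort, upload, undo} — every feature.
No 2 of the 7 test cases cover everything (all 21 pairs fall short), so 3 is minimum.
Greedy (largest uncovered first) would take T4, T2, T5, T7 — 4 test cases — but 3 suffice.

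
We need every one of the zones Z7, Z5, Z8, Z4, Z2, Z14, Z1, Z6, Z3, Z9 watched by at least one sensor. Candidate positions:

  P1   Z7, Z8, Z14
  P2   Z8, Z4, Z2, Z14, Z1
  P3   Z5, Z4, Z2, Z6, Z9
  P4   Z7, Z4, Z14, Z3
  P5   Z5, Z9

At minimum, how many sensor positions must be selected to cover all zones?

3

P2, P3, P4 together cover {Z7, Z5, Z8, Z4, Z2, Z14, Z1, Z6, Z3, Z9} — every zone.
No 2 of the 5 sensor positions cover everything (all 10 pairs fall short), so 3 is minimum.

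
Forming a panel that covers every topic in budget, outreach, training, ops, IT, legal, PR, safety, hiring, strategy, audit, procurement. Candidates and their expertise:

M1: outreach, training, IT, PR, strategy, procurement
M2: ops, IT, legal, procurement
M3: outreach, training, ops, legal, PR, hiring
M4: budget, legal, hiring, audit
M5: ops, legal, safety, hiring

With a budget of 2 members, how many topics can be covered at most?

10

Choosing M1, M4 covers {budget, outreach, training, IT, legal, PR, hiring, strategy, audit, procurement} — 10 topics.
No choice of 2 members does better; here ops, safety are left uncovered.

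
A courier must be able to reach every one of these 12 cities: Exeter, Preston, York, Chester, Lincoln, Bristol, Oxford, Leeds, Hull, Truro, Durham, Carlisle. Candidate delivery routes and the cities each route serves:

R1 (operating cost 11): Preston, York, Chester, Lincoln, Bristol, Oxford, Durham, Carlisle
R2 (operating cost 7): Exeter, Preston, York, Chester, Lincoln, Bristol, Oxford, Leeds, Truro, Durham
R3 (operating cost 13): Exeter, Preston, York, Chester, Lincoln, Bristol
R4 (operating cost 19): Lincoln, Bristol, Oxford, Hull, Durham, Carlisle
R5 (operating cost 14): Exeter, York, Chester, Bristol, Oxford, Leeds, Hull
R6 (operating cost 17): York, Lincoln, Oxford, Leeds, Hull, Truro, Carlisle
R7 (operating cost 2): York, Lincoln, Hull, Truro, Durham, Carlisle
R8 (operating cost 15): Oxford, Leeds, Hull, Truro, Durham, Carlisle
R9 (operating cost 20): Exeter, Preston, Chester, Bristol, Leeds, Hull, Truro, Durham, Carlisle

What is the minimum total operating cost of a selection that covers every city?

R2, R7 cover every city at operating cost 7 + 2 = 9.
Any cover uses at least 2 routes; among all covering selections none totals below 9.

9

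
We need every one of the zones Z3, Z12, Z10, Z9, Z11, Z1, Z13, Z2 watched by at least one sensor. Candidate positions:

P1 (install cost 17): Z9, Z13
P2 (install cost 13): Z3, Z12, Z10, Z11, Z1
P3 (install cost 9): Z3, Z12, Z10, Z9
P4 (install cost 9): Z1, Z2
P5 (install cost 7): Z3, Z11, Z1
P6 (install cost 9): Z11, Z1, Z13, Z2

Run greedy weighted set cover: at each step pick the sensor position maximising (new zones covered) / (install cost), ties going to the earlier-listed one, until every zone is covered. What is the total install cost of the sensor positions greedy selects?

18

Pick 1: P3 adds 4 new (Z3, Z12, Z10, Z9) at install cost 9 (ratio 4/9).
Pick 2: P6 adds 4 new (Z11, Z1, Z13, Z2) at install cost 9 (ratio 4/9).
Greedy total install cost: 9 + 9 = 18.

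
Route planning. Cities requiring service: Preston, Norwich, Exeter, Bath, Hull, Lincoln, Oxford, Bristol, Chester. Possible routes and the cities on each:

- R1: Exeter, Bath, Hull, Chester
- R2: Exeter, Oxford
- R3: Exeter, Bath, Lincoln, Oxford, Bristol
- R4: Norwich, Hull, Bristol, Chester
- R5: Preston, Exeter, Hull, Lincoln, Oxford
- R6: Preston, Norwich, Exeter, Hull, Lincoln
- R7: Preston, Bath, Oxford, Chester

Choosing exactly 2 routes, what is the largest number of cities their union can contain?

8

Choosing R3, R4 covers {Norwich, Exeter, Bath, Hull, Lincoln, Oxford, Bristol, Chester} — 8 cities.
No choice of 2 routes does better; here Preston is left uncovered.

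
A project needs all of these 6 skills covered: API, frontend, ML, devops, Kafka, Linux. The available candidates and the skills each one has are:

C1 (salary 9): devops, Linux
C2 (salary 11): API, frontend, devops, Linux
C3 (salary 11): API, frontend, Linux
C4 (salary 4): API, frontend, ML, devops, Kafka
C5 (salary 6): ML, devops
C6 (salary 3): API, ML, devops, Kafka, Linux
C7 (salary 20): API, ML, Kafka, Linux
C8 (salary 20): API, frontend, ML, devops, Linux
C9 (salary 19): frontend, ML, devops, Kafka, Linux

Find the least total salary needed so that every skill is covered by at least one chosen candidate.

7

C4, C6 cover every skill at salary 4 + 3 = 7.
Any cover uses at least 2 candidates; among all covering selections none totals below 7.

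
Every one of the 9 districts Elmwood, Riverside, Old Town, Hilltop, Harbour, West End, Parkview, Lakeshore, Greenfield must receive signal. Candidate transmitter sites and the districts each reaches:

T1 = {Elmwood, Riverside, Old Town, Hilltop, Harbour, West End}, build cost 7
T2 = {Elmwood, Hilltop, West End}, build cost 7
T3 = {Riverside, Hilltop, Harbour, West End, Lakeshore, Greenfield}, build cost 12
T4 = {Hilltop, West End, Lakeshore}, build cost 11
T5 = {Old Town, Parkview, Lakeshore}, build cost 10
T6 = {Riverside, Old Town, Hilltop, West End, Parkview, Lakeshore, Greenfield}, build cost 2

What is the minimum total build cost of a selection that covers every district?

T1, T6 cover every district at build cost 7 + 2 = 9.
Any cover uses at least 2 transmitter sites; among all covering selections none totals below 9.

9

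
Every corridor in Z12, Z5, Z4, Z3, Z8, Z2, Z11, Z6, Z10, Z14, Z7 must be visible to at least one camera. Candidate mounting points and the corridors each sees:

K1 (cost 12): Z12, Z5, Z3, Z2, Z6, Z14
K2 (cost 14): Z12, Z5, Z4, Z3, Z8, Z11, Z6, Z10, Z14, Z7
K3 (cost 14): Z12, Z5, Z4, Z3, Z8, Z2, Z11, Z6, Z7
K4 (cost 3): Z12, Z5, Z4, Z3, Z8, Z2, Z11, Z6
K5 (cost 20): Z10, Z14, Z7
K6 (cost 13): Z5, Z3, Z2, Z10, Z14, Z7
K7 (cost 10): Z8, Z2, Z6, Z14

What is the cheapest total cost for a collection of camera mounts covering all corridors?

16

K4, K6 cover every corridor at cost 3 + 13 = 16.
Any cover uses at least 2 camera mounts; among all covering selections none totals below 16.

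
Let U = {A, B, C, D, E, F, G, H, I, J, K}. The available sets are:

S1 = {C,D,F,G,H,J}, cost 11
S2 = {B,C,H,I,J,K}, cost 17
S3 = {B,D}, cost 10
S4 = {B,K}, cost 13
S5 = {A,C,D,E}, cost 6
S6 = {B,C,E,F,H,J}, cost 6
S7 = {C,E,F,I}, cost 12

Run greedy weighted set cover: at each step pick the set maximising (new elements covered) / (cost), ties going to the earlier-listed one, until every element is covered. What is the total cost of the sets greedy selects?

40

Pick 1: S6 adds 6 new (B, C, E, F, H, J) at cost 6 (ratio 6/6).
Pick 2: S5 adds 2 new (A, D) at cost 6 (ratio 2/6).
Pick 3: S2 adds 2 new (I, K) at cost 17 (ratio 2/17).
Pick 4: S1 adds 1 new (G) at cost 11 (ratio 1/11).
Greedy total cost: 6 + 6 + 17 + 11 = 40. (The true optimum is 34, so greedy overshoots here.)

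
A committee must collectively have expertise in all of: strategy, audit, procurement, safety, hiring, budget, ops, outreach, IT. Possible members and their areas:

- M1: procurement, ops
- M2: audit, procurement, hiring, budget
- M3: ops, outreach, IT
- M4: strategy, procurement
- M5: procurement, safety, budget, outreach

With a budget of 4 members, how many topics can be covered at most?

Choosing M2, M3, M4, M5 covers {strategy, audit, procurement, safety, hiring, budget, ops, outreach, IT} — 9 topics.
That is all 9 topics.

9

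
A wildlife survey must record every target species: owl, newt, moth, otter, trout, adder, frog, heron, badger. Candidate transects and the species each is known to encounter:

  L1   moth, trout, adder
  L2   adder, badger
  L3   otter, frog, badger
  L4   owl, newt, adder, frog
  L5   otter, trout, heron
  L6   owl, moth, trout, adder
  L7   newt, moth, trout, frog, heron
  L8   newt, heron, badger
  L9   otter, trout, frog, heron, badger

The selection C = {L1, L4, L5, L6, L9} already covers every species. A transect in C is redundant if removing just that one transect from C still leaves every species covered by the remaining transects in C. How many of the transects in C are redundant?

Drop L1: the rest still cover every species — redundant.
Drop L4: newt uncovered — not redundant.
Drop L5: the rest still cover every species — redundant.
Drop L6: the rest still cover every species — redundant.
Drop L9: badger uncovered — not redundant.
3 redundant: L1, L5, L6.

3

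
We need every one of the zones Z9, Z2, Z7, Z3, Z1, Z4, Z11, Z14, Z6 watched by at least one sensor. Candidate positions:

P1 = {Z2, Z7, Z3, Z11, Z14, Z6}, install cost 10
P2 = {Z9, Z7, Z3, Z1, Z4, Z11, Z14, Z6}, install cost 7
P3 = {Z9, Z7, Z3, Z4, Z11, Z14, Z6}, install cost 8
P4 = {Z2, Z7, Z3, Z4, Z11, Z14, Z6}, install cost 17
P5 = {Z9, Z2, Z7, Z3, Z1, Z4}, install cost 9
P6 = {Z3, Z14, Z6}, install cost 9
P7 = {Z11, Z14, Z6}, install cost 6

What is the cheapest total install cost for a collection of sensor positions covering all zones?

15

P5, P7 cover every zone at install cost 9 + 6 = 15.
Any cover uses at least 2 sensor positions; among all covering selections none totals below 15.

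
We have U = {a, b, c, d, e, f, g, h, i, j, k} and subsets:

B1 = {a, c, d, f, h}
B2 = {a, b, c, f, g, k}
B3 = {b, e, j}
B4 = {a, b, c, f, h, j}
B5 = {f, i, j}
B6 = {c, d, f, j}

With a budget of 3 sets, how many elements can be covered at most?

10

Choosing B1, B2, B3 covers {a, b, c, d, e, f, g, h, j, k} — 10 elements.
No choice of 3 sets does better; here i is left uncovered.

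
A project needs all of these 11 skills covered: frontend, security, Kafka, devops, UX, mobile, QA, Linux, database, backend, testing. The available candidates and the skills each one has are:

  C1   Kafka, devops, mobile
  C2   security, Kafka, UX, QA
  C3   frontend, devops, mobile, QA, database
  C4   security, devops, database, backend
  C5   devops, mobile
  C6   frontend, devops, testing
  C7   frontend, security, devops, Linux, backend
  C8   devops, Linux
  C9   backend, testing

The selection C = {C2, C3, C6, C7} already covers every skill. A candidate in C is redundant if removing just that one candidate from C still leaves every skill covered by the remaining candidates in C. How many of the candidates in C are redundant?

0

Drop C2: Kafka, UX uncovered — not redundant.
Drop C3: mobile, database uncovered — not redundant.
Drop C6: testing uncovered — not redundant.
Drop C7: Linux, backend uncovered — not redundant.
None of the candidates in C is redundant.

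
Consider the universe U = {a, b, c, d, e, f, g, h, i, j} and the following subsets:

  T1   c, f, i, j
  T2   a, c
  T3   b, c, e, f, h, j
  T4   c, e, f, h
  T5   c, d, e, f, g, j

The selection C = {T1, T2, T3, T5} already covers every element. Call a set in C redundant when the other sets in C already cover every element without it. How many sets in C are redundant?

Drop T1: i uncovered — not redundant.
Drop T2: a uncovered — not redundant.
Drop T3: b, h uncovered — not redundant.
Drop T5: d, g uncovered — not redundant.
None of the sets in C is redundant.

0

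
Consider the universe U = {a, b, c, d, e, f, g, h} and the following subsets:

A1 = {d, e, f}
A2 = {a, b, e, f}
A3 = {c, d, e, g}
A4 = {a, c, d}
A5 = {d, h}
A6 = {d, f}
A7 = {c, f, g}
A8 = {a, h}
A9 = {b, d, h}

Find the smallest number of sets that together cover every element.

3

A2, A3, A5 together cover {a, b, c, d, e, f, g, h} — every element.
No 2 of the 9 sets cover everything (all 36 pairs fall short), so 3 is minimum.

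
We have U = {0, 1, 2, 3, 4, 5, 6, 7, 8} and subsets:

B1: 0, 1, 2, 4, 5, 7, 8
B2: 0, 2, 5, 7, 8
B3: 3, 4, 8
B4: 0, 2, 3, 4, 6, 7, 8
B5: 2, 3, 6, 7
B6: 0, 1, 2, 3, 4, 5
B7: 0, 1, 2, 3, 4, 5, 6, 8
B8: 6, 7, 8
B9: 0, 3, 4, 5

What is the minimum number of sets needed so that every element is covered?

2

B1, B4 together cover {0, 1, 2, 3, 4, 5, 6, 7, 8} — every element.
No single set contains all 9 elements, so 2 is optimal.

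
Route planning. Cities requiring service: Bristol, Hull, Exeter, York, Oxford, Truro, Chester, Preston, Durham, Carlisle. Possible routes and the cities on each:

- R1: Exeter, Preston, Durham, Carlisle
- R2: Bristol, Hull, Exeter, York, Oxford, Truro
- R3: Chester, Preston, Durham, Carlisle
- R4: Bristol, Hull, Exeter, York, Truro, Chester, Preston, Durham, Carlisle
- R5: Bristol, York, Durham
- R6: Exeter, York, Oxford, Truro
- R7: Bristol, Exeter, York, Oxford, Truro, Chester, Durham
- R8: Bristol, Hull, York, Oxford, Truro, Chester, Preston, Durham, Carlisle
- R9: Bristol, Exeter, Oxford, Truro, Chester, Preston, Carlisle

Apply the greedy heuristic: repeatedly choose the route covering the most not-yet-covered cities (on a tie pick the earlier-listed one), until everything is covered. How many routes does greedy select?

2

Pick 1: R4 covers 9 new cities (Bristol, Hull, Exeter, York, Truro, Chester, Preston, Durham, Carlisle).
Pick 2: R2 covers 1 new cities (Oxford).
Greedy uses 2 routes.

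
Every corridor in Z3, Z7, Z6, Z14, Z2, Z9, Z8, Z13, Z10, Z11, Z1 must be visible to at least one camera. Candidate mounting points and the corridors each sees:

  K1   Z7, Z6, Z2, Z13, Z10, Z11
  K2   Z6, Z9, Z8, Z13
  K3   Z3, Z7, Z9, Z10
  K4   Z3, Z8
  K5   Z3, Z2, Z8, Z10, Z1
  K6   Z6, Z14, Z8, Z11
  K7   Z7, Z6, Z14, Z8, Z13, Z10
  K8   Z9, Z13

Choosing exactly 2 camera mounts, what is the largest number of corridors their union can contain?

9

Choosing K1, K5 covers {Z3, Z7, Z6, Z2, Z8, Z13, Z10, Z11, Z1} — 9 corridors.
No choice of 2 camera mounts does better; here Z14, Z9 are left uncovered.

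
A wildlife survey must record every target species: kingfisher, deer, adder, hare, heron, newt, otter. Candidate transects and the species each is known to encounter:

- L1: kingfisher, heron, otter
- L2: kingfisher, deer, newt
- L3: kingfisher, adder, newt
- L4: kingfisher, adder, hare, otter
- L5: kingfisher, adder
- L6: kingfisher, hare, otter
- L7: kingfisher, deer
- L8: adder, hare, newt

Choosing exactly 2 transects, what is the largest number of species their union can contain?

Choosing L1, L8 covers {kingfisher, adder, hare, heron, newt, otter} — 6 species.
No choice of 2 transects does better; here deer is left uncovered.

6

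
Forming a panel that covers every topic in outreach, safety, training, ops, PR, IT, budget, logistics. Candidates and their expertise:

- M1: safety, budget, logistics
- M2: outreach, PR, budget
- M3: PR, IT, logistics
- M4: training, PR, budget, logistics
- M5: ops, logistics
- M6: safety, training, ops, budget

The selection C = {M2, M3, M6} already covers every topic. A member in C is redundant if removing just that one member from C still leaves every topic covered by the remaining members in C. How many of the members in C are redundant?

0

Drop M2: outreach uncovered — not redundant.
Drop M3: IT, logistics uncovered — not redundant.
Drop M6: safety, training, ops uncovered — not redundant.
None of the members in C is redundant.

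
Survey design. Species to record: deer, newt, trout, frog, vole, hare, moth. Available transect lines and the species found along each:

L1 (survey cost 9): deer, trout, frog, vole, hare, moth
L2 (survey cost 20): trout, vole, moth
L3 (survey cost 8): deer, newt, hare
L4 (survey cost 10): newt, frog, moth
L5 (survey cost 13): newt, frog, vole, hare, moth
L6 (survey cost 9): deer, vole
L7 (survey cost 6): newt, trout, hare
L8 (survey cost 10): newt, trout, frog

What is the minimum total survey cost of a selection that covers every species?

15

L1, L7 cover every species at survey cost 9 + 6 = 15.
Any cover uses at least 2 transects; among all covering selections none totals below 15.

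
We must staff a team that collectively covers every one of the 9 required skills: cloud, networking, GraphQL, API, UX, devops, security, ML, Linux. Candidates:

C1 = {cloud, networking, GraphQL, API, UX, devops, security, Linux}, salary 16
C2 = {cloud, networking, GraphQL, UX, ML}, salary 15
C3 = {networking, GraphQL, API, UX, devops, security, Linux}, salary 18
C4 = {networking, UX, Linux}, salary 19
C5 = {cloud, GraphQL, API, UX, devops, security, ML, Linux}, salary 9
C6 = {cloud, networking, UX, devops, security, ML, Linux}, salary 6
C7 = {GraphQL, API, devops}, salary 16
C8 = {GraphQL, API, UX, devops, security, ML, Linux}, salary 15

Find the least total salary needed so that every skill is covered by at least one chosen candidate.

15

C5, C6 cover every skill at salary 9 + 6 = 15.
Any cover uses at least 2 candidates; among all covering selections none totals below 15.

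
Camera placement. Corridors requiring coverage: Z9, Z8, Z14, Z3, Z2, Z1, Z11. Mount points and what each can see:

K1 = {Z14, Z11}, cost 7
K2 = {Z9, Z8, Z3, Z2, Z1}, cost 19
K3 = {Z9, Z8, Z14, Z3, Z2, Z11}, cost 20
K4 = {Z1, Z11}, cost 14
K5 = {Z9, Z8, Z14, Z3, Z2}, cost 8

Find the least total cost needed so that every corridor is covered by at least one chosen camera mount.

22

K4, K5 cover every corridor at cost 14 + 8 = 22.
Any cover uses at least 2 camera mounts; among all covering selections none totals below 22.
Greedy by coverage-per-cost would pick K5, K1, K4 for 29 — worse than the optimum 22.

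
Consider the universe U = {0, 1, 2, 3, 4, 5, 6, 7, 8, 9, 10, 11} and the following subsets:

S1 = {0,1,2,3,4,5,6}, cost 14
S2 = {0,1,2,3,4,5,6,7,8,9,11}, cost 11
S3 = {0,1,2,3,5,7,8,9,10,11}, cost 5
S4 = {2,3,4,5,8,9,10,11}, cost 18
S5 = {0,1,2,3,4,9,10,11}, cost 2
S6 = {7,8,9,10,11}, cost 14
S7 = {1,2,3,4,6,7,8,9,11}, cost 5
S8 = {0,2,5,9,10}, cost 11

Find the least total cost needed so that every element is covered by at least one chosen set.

S3, S7 cover every element at cost 5 + 5 = 10.
Any cover uses at least 2 sets; among all covering selections none totals below 10.

10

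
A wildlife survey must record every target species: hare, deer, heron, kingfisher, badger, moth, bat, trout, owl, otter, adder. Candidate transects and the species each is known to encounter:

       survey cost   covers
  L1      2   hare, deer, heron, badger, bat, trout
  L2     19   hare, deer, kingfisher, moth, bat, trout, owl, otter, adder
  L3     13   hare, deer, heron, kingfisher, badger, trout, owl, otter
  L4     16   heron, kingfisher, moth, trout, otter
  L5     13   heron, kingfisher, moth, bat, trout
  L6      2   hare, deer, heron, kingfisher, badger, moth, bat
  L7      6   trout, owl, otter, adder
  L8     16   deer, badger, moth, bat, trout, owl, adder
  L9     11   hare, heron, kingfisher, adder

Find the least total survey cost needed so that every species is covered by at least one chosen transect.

L6, L7 cover every species at survey cost 2 + 6 = 8.
Any cover uses at least 2 transects; among all covering selections none totals below 8.

8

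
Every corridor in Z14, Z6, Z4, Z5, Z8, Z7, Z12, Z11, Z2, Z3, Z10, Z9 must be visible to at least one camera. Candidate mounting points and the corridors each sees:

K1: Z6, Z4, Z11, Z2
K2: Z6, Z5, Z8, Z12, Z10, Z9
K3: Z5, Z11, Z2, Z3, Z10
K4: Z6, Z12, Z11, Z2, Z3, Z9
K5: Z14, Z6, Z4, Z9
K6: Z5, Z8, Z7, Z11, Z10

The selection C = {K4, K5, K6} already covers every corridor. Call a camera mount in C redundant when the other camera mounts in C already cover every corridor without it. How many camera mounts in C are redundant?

Drop K4: Z12, Z2, Z3 uncovered — not redundant.
Drop K5: Z14, Z4 uncovered — not redundant.
Drop K6: Z5, Z8, Z7, Z10 uncovered — not redundant.
None of the camera mounts in C is redundant.

0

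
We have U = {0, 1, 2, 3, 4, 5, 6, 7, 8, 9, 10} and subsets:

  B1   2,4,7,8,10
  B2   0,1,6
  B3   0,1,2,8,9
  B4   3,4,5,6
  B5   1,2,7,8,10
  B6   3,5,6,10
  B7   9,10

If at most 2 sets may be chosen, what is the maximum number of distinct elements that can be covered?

9

Choosing B3, B4 covers {0, 1, 2, 3, 4, 5, 6, 8, 9} — 9 elements.
No choice of 2 sets does better; here 7, 10 are left uncovered.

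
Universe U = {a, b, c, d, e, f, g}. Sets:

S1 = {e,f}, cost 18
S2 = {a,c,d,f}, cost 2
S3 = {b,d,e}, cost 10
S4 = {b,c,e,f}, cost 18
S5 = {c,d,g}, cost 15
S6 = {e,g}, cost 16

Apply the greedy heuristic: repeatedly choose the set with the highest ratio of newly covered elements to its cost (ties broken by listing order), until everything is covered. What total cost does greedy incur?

27

Pick 1: S2 adds 4 new (a, c, d, f) at cost 2 (ratio 4/2).
Pick 2: S3 adds 2 new (b, e) at cost 10 (ratio 2/10).
Pick 3: S5 adds 1 new (g) at cost 15 (ratio 1/15).
Greedy total cost: 2 + 10 + 15 = 27.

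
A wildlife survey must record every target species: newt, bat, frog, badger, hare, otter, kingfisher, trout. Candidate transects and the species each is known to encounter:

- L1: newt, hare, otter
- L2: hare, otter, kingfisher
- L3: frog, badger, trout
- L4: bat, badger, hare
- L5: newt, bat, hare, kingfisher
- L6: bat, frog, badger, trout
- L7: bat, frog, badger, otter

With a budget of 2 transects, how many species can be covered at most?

Choosing L1, L6 covers {newt, bat, frog, badger, hare, otter, trout} — 7 species.
No choice of 2 transects does better; here kingfisher is left uncovered.

7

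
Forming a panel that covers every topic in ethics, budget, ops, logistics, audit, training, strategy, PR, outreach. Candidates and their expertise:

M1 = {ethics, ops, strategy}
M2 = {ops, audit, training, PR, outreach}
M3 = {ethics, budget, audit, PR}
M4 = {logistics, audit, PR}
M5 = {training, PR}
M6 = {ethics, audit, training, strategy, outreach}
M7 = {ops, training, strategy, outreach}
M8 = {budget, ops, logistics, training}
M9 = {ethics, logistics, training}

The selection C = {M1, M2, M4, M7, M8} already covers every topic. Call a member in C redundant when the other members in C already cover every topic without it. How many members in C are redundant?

Drop M1: ethics uncovered — not redundant.
Drop M2: the rest still cover every topic — redundant.
Drop M4: the rest still cover every topic — redundant.
Drop M7: the rest still cover every topic — redundant.
Drop M8: budget uncovered — not redundant.
3 redundant: M2, M4, M7.

3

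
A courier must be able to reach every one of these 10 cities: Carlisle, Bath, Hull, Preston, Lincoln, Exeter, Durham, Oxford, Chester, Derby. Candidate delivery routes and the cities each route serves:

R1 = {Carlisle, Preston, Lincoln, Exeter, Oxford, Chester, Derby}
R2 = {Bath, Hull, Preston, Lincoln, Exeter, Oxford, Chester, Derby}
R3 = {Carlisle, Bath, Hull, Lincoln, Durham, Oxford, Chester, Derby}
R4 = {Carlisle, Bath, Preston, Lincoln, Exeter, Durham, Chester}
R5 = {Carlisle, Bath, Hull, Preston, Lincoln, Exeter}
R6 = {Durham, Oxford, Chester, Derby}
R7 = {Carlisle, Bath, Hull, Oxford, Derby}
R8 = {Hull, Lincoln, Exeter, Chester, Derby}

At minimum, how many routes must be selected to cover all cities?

2

R1, R3 together cover {Carlisle, Bath, Hull, Preston, Lincoln, Exeter, Durham, Oxford, Chester, Derby} — every city.
No single route contains all 10 cities, so 2 is optimal.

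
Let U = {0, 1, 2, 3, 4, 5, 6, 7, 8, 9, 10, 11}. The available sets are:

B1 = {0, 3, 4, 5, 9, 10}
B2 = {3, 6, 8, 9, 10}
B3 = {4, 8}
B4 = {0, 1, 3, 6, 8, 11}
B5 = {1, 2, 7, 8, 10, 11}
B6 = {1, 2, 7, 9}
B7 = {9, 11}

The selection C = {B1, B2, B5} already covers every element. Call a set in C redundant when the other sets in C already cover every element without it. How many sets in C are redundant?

0

Drop B1: 0, 4, 5 uncovered — not redundant.
Drop B2: 6 uncovered — not redundant.
Drop B5: 1, 2, 7, 11 uncovered — not redundant.
None of the sets in C is redundant.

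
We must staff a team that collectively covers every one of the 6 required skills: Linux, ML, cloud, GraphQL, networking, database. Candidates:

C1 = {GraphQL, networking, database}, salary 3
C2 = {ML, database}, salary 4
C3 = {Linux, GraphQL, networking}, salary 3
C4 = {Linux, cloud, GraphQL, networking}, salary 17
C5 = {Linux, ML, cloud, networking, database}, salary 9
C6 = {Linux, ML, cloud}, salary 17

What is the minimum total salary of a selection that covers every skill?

C1, C5 cover every skill at salary 3 + 9 = 12.
Any cover uses at least 2 candidates; among all covering selections none totals below 12.

12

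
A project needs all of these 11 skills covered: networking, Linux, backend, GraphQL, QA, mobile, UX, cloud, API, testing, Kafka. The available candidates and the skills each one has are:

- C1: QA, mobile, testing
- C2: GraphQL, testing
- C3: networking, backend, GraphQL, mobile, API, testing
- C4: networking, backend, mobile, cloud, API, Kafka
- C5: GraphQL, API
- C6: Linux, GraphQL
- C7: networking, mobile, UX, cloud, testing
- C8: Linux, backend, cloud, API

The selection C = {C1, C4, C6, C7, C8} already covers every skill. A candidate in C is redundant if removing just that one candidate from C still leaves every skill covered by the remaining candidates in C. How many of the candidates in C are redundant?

1

Drop C1: QA uncovered — not redundant.
Drop C4: Kafka uncovered — not redundant.
Drop C6: GraphQL uncovered — not redundant.
Drop C7: UX uncovered — not redundant.
Drop C8: the rest still cover every skill — redundant.
1 redundant: C8.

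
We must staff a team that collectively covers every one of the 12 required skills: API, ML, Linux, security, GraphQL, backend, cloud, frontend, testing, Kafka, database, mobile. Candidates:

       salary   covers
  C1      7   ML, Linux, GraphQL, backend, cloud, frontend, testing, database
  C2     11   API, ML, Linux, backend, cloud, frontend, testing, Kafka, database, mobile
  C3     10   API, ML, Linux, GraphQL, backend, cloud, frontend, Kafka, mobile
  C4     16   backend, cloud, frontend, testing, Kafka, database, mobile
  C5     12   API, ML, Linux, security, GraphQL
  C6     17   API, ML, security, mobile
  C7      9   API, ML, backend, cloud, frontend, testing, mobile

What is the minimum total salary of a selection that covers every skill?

23

C2, C5 cover every skill at salary 11 + 12 = 23.
Any cover uses at least 2 candidates; among all covering selections none totals below 23.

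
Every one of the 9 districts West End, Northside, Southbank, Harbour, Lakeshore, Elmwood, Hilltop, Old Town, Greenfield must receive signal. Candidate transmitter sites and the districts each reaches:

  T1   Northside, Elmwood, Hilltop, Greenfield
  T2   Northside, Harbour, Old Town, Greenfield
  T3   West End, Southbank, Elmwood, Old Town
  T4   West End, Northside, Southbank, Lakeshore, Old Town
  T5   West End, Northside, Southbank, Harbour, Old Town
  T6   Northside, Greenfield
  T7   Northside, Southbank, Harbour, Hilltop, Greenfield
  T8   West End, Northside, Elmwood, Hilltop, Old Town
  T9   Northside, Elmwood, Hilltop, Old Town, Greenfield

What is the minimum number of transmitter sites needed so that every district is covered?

T1, T2, T4 together cover {West End, Northside, Southbank, Harbour, Lakeshore, Elmwood, Hilltop, Old Town, Greenfield} — every district.
No 2 of the 9 transmitter sites cover everything (all 36 pairs fall short), so 3 is minimum.

3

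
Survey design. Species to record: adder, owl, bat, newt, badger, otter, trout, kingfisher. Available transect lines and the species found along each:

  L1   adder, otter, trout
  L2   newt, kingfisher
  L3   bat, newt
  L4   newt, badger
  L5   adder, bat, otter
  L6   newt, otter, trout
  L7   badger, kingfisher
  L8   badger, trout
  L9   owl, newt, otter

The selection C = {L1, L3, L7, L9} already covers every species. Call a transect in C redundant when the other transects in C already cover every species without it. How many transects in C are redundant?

Drop L1: adder, trout uncovered — not redundant.
Drop L3: bat uncovered — not redundant.
Drop L7: badger, kingfisher uncovered — not redundant.
Drop L9: owl uncovered — not redundant.
None of the transects in C is redundant.

0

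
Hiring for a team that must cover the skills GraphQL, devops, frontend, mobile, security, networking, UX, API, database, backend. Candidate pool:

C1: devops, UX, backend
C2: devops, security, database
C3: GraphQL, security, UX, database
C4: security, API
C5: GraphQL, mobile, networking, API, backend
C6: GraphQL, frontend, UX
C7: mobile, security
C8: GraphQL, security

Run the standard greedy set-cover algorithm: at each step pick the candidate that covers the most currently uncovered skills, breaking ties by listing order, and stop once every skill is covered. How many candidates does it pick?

3

Pick 1: C5 covers 5 new skills (GraphQL, mobile, networking, API, backend).
Pick 2: C2 covers 3 new skills (devops, security, database).
Pick 3: C6 covers 2 new skills (frontend, UX).
Greedy uses 3 candidates.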